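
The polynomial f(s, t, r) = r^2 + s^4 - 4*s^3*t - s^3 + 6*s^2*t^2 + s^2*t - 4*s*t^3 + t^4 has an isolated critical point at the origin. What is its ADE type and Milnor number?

Type D_{5}, Milnor number mu = 5.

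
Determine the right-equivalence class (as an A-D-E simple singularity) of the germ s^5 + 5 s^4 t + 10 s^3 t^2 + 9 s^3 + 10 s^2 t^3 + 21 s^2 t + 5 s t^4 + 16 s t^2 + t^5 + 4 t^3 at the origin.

D6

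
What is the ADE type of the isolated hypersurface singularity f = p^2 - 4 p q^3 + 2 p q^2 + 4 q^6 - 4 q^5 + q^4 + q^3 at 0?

A2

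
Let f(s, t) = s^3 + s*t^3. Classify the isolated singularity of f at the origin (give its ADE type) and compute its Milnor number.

The Hessian of f at 0 has rank 0. Corank 2; j^3 = s^3 is a perfect cube, so E-series; the 4-jet and mu = 7 give E_7.

Type E7, Milnor number mu = 7.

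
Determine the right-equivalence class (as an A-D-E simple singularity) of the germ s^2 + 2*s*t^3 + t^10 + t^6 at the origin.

A_9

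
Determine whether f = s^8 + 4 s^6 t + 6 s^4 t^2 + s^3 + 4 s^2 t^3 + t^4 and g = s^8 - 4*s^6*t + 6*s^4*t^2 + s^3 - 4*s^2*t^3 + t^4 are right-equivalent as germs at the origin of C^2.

Yes.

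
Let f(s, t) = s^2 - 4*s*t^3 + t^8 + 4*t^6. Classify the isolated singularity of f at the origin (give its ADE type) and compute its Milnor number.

Type A7, Milnor number mu = 7.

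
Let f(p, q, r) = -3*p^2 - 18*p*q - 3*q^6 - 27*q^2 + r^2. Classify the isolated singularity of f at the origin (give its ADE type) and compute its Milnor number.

Type A_5, Milnor number mu = 5.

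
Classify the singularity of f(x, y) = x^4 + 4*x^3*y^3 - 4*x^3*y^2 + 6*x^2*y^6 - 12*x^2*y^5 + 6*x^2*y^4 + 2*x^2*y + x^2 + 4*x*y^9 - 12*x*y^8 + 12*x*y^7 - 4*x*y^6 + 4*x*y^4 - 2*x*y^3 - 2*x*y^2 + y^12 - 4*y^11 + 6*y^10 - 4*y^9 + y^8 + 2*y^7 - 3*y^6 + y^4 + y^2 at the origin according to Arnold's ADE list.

The Hessian of f at 0 is [[2, 0], [0, 2]] with rank 2, so corank 0. A Groebner basis of the Jacobian ideal J(f) in C{x,y} is {x, y}; counting standard monomials gives mu = 1. Corank 0: nondegenerate Morse point, so A_1.

A_{1}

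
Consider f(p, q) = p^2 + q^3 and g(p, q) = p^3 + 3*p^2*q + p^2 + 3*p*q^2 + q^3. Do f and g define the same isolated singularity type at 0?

The Hessian of f at 0 has rank 1. Corank 1: A-series; mu = 2 gives A_2. The Hessian of g at 0 has rank 1. Corank 1: A-series; mu = 2 gives A_2. Both have type A_2, hence right-equivalent.

Yes.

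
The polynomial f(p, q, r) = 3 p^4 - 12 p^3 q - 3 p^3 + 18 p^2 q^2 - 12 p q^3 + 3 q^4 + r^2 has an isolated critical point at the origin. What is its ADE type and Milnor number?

The Hessian of f at 0 has rank 1. Corank 2; j^3 = -3*p^3 is a perfect cube, so E-series; the 4-jet and mu = 6 give E_6.

Type E6, Milnor number mu = 6.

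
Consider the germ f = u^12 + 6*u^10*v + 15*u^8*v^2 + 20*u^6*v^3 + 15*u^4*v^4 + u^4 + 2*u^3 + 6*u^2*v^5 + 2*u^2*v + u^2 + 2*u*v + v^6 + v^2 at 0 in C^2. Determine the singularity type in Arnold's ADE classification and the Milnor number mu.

The Hessian of f at 0 is [[2, 2], [2, 2]] with rank 1, so corank 1. A Groebner basis of the Jacobian ideal J(f) in C{u,v} is {u*v^2 - 3*u*v + u - 2*v^2 + v, 5*u*v - 2*u + v^3 + 3*v^2 - 2*v, u^2 + u + v}; counting standard monomials gives mu = 5. Corank 1: A-series; mu = 5 gives A_5.

Type A5, Milnor number mu = 5.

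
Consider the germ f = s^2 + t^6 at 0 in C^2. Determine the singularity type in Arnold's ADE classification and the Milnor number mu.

The Hessian of f at 0 is [[2, 0], [0, 0]] with rank 1, so corank 1. A Groebner basis of the Jacobian ideal J(f) in C{s,t} is {t^5, s}; counting standard monomials gives mu = 5. Corank 1: A-series; mu = 5 gives A_5.

Type A_5, Milnor number mu = 5.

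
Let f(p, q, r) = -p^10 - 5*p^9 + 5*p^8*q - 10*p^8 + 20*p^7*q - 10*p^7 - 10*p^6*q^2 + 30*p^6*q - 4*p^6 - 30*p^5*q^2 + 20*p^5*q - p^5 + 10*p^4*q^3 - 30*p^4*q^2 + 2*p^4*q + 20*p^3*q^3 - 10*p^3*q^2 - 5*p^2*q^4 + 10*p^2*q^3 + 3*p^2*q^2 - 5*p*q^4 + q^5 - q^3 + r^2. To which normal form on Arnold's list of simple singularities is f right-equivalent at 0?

E8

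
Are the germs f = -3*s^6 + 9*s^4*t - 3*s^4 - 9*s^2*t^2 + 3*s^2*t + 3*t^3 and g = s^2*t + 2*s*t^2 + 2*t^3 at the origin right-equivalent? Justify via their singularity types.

The Hessian of f at 0 has rank 0. Corank 2; j^3 = 3*t*(s^2 + t^2) splits into three distinct lines over C (the quadratic factor has nonzero discriminant), so D_4. The Hessian of g at 0 has rank 0. Corank 2; j^3 = t*(s^2 + 2*s*t + 2*t^2) splits into three distinct lines over C (the quadratic factor has nonzero discriminant), so D_4. Both have type D_4, hence right-equivalent.

Yes.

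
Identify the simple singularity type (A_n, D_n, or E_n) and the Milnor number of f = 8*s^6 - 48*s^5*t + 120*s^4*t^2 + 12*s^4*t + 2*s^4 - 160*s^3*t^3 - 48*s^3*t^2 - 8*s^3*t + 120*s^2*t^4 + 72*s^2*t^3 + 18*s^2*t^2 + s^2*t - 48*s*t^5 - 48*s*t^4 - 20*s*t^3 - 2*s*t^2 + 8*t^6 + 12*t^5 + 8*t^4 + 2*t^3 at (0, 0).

Type D_4, Milnor number mu = 4.

The Hessian of f at 0 is [[0, 0], [0, 0]] with rank 0, so corank 2. A Groebner basis of the Jacobian ideal J(f) in C{s,t} is {t^3, s^2 + 2*t^2, s*t - t^2}; counting standard monomials gives mu = 4. Corank 2; j^3 = t*(s^2 - 2*s*t + 2*t^2) splits into three distinct lines over C (the quadratic factor has nonzero discriminant), so D_4.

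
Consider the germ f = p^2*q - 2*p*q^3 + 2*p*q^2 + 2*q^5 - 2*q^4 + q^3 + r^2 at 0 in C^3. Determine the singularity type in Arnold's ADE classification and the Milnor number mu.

Type D_{6}, Milnor number mu = 6.

The Hessian of f at 0 has rank 1. Corank 2; j^3 = q*(p + q)^2 has shape L^2 M (L != M), so D-series; mu = 6 gives D_6.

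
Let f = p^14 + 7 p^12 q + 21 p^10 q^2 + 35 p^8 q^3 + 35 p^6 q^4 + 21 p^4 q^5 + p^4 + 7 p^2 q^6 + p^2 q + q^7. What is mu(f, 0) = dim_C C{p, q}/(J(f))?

8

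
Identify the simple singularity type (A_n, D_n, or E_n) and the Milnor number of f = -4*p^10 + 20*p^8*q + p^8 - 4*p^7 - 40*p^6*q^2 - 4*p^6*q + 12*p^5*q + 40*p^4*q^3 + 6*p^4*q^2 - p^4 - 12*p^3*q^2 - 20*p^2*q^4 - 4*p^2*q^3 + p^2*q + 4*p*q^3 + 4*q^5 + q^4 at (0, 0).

The Hessian of f at 0 has rank 0. Corank 2; j^3 = p^2*q has shape L^2 M (L != M), so D-series; mu = 5 gives D_5.

Type D5, Milnor number mu = 5.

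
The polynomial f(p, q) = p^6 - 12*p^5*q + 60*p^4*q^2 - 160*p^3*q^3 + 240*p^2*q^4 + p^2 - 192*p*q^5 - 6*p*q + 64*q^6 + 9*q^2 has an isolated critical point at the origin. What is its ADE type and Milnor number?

Type A5, Milnor number mu = 5.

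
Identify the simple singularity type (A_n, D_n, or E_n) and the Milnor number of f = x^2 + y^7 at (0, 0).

Type A6, Milnor number mu = 6.

The Hessian of f at 0 is [[2, 0], [0, 0]] with rank 1, so corank 1. A Groebner basis of the Jacobian ideal J(f) in C{x,y} is {y^6, x}; counting standard monomials gives mu = 6. Corank 1: A-series; mu = 6 gives A_6.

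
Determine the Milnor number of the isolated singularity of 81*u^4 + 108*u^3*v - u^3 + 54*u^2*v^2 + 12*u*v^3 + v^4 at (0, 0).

The Hessian of f at 0 has rank 0. Corank 2; j^3 = -u^3 is a perfect cube, so E-series; the 4-jet and mu = 6 give E_6.

6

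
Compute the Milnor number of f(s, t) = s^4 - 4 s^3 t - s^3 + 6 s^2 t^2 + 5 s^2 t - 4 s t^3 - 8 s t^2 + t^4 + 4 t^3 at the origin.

5

The Hessian of f at 0 has rank 0. Corank 2; j^3 = -(s - 2*t)^2*(s - t) has shape L^2 M (L != M), so D-series; mu = 5 gives D_5.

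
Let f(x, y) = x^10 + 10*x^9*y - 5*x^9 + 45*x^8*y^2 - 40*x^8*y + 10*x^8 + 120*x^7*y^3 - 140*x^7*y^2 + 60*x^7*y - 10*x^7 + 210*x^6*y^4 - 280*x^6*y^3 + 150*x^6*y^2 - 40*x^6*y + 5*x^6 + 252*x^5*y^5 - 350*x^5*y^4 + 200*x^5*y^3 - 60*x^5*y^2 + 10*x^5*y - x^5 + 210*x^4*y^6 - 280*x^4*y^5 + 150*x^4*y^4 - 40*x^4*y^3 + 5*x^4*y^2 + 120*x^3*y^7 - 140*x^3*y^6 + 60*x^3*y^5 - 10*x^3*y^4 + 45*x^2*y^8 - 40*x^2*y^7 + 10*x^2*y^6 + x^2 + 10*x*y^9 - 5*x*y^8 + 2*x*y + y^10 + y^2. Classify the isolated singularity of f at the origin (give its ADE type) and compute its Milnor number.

The Hessian of f at 0 is [[2, 2], [2, 2]] with rank 1, so corank 1. A Groebner basis of the Jacobian ideal J(f) in C{x,y} is {y^4, x + y}; counting standard monomials gives mu = 4. Corank 1: A-series; mu = 4 gives A_4.

Type A4, Milnor number mu = 4.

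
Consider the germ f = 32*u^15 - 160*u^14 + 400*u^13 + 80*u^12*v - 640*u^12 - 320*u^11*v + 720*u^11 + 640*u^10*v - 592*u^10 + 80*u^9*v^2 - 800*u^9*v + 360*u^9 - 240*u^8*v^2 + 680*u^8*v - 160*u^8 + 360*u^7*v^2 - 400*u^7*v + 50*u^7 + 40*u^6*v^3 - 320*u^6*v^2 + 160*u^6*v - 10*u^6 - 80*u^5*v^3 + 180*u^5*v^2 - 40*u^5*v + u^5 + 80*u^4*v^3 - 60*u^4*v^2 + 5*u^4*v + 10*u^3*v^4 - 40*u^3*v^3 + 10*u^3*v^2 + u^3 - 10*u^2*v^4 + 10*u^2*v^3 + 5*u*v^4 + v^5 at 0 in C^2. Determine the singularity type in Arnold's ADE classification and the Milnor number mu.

The Hessian of f at 0 has rank 0. Corank 2; j^3 = u^3 is a perfect cube, so E-series; the 5-jet and mu = 8 give E_8.

Type E8, Milnor number mu = 8.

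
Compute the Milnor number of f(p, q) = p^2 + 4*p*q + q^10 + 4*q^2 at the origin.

9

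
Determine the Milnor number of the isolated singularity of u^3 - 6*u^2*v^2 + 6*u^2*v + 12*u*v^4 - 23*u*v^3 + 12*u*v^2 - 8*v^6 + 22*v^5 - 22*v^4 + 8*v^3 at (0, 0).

7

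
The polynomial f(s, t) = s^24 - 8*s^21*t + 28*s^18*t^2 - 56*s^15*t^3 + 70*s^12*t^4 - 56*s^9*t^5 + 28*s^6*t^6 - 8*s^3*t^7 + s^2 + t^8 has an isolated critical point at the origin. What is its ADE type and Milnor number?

Type A_7, Milnor number mu = 7.

The Hessian of f at 0 is [[2, 0], [0, 0]] with rank 1, so corank 1. A Groebner basis of the Jacobian ideal J(f) in C{s,t} is {t^7, s}; counting standard monomials gives mu = 7. Corank 1: A-series; mu = 7 gives A_7.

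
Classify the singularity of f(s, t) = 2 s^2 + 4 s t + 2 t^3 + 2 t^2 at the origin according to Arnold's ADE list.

A2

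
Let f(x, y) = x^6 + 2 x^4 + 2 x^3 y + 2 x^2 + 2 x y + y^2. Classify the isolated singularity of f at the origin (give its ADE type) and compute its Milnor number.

The Hessian of f at 0 is [[4, 2], [2, 2]] with rank 2, so corank 0. A Groebner basis of the Jacobian ideal J(f) in C{x,y} is {x, y}; counting standard monomials gives mu = 1. Corank 0: nondegenerate Morse point, so A_1.

Type A_{1}, Milnor number mu = 1.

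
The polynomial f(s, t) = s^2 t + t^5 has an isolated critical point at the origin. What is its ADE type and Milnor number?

Type D_6, Milnor number mu = 6.

The Hessian of f at 0 is [[0, 0], [0, 0]] with rank 0, so corank 2. A Groebner basis of the Jacobian ideal J(f) in C{s,t} is {s^2/5 + t^4, s^3, s*t}; counting standard monomials gives mu = 6. Corank 2; j^3 = s^2*t has shape L^2 M (L != M), so D-series; mu = 6 gives D_6.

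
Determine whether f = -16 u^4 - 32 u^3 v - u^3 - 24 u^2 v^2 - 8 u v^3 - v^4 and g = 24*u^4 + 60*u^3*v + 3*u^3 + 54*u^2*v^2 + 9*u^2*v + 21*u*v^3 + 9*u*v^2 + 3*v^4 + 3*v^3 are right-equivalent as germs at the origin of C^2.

The Hessian of f at 0 has rank 0. Corank 2; j^3 = -u^3 is a perfect cube, so E-series; the 4-jet and mu = 6 give E_6. The Hessian of g at 0 has rank 0. Corank 2; j^3 = 3*(u + v)^3 is a perfect cube, so E-series; the 4-jet and mu = 7 give E_7. f is E_6 but g is E_7, hence not right-equivalent.

No.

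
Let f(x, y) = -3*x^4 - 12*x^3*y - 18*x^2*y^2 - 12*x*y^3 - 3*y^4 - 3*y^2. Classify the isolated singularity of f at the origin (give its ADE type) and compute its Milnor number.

The Hessian of f at 0 has rank 1. Corank 1: A-series; mu = 3 gives A_3.

Type A3, Milnor number mu = 3.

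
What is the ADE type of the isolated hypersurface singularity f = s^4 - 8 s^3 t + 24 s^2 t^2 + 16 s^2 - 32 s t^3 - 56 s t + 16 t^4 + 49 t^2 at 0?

The Hessian of f at 0 is [[32, -56], [-56, 98]] with rank 1, so corank 1. A Groebner basis of the Jacobian ideal J(f) in C{s,t} is {t^3, s - 7*t/4}; counting standard monomials gives mu = 3. Corank 1: A-series; mu = 3 gives A_3.

A_3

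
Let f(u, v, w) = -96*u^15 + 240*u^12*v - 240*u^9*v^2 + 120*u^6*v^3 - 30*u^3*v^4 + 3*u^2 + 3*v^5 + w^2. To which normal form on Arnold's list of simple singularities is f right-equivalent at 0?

The Hessian of f at 0 is [[6, 0, 0], [0, 0, 0], [0, 0, 2]] with rank 2, so corank 1. A Groebner basis of the Jacobian ideal J(f) in C{u,v,w} is {v^4, u, w}; counting standard monomials gives mu = 4. Corank 1: A-series; mu = 4 gives A_4.

A4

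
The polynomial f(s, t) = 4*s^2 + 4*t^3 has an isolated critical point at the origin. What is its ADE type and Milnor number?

Type A_2, Milnor number mu = 2.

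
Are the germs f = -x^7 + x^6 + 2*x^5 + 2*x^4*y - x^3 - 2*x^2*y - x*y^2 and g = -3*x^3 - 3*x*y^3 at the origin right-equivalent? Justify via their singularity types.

The Hessian of f at 0 has rank 0. Corank 2; j^3 = -x*(x + y)^2 has shape L^2 M (L != M), so D-series; mu = 7 gives D_7. The Hessian of g at 0 has rank 0. Corank 2; j^3 = -3*x^3 is a perfect cube, so E-series; the 4-jet and mu = 7 give E_7. f is D_7 but g is E_7, hence not right-equivalent.

No.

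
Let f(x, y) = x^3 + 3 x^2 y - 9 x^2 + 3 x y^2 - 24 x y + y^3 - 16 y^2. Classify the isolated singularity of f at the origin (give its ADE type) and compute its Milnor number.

Type A2, Milnor number mu = 2.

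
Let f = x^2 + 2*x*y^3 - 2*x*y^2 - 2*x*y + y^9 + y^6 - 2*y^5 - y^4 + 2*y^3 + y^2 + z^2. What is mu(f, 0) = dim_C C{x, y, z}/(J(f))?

8

The Hessian of f at 0 has rank 2. Corank 1: A-series; mu = 8 gives A_8.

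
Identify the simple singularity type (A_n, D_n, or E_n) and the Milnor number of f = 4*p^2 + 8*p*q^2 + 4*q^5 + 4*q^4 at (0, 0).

Type A_4, Milnor number mu = 4.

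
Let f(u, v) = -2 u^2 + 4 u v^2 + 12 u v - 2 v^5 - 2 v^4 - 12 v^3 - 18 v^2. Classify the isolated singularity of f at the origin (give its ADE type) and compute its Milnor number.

Type A4, Milnor number mu = 4.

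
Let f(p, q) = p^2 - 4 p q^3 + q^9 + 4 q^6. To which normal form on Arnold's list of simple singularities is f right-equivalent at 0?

The Hessian of f at 0 has rank 1. Corank 1: A-series; mu = 8 gives A_8.

A8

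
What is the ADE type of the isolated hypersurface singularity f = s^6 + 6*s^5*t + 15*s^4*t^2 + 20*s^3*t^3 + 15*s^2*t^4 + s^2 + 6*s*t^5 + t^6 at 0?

The Hessian of f at 0 is [[2, 0], [0, 0]] with rank 1, so corank 1. A Groebner basis of the Jacobian ideal J(f) in C{s,t} is {t^5, s}; counting standard monomials gives mu = 5. Corank 1: A-series; mu = 5 gives A_5.

A5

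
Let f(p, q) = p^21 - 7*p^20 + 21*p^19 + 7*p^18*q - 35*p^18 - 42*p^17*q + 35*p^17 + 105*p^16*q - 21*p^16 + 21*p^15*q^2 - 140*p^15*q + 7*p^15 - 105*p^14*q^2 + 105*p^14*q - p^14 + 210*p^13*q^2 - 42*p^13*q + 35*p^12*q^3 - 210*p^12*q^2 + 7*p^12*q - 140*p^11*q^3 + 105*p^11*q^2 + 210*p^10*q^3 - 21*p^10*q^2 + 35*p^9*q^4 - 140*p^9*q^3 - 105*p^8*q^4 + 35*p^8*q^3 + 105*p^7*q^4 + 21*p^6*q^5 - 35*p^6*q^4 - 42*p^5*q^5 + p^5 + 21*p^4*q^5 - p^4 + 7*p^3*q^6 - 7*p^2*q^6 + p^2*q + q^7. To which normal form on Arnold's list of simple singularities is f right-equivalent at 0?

D8

The Hessian of f at 0 has rank 0. Corank 2; j^3 = p^2*q has shape L^2 M (L != M), so D-series; mu = 8 gives D_8.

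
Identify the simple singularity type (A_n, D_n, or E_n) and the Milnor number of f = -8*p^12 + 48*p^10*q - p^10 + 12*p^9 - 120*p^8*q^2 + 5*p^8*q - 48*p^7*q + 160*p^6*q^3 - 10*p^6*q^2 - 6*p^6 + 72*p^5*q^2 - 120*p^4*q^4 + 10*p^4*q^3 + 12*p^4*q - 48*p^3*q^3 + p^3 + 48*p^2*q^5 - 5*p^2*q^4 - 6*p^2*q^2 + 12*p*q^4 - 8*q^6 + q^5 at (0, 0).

The Hessian of f at 0 has rank 0. Corank 2; j^3 = p^3 is a perfect cube, so E-series; the 5-jet and mu = 8 give E_8.

Type E8, Milnor number mu = 8.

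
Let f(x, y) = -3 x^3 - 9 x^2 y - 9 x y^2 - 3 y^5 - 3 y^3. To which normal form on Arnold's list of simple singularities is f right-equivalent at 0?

E_8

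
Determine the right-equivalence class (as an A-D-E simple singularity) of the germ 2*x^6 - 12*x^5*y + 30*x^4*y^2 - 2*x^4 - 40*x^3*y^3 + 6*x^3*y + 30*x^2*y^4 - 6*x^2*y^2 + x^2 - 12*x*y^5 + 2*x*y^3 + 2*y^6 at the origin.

The Hessian of f at 0 has rank 1. Corank 1: A-series; mu = 5 gives A_5.

A5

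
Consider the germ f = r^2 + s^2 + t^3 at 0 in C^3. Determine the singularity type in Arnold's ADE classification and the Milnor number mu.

Type A_{2}, Milnor number mu = 2.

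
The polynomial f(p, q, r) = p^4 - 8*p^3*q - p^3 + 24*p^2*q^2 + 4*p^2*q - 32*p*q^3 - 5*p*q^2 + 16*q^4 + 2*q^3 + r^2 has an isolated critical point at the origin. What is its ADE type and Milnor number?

The Hessian of f at 0 is [[0, 0, 0], [0, 0, 0], [0, 0, 2]] with rank 1, so corank 2. A Groebner basis of the Jacobian ideal J(f) in C{p,q,r} is {p*q^2 + p*q/4 - q^2/4, p*q/4 + q^3 - q^2/4, p^2 - 3*p*q + 2*q^2, r}; counting standard monomials gives mu = 5. Corank 2; j^3 = -(p - 2*q)*(p - q)^2 has shape L^2 M (L != M), so D-series; mu = 5 gives D_5.

Type D_{5}, Milnor number mu = 5.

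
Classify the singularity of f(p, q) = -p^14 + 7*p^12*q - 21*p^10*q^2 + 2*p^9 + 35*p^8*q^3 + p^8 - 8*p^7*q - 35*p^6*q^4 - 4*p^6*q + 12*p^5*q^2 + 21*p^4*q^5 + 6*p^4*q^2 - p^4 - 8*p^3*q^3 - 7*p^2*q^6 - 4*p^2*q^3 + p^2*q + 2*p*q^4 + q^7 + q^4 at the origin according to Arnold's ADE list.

D_{5}

The Hessian of f at 0 has rank 0. Corank 2; j^3 = p^2*q has shape L^2 M (L != M), so D-series; mu = 5 gives D_5.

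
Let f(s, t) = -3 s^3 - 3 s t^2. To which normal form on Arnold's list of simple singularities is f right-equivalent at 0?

D_4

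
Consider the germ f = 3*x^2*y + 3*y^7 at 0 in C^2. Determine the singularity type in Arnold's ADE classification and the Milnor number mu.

Type D_{8}, Milnor number mu = 8.

The Hessian of f at 0 has rank 0. Corank 2; j^3 = 3*x^2*y has shape L^2 M (L != M), so D-series; mu = 8 gives D_8.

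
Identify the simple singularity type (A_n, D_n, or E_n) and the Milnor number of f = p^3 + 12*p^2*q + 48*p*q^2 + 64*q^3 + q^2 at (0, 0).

The Hessian of f at 0 is [[0, 0], [0, 2]] with rank 1, so corank 1. A Groebner basis of the Jacobian ideal J(f) in C{p,q} is {p^2, q}; counting standard monomials gives mu = 2. Corank 1: A-series; mu = 2 gives A_2.

Type A_2, Milnor number mu = 2.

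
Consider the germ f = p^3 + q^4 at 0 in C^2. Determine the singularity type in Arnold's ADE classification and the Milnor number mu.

Type E6, Milnor number mu = 6.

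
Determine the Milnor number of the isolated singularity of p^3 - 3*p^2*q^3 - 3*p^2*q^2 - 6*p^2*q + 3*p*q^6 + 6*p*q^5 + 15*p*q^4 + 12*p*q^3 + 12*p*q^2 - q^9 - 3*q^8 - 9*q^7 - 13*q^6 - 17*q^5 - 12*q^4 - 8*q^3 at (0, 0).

8

The Hessian of f at 0 has rank 0. Corank 2; j^3 = (p - 2*q)^3 is a perfect cube, so E-series; the 5-jet and mu = 8 give E_8.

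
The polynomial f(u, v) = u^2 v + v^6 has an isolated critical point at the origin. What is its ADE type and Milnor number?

Type D_7, Milnor number mu = 7.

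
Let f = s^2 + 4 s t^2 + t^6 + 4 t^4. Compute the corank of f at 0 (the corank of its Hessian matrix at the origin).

Hessian at 0 has rank 1.

1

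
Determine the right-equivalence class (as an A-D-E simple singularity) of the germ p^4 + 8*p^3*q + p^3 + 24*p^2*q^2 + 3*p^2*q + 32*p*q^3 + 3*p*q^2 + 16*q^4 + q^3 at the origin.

E6

The Hessian of f at 0 has rank 0. Corank 2; j^3 = (p + q)^3 is a perfect cube, so E-series; the 4-jet and mu = 6 give E_6.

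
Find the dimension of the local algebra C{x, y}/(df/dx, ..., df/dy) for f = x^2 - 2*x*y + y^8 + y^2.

7

The Hessian of f at 0 is [[2, -2], [-2, 2]] with rank 1, so corank 1. A Groebner basis of the Jacobian ideal J(f) in C{x,y} is {y^7, x - y}; counting standard monomials gives mu = 7. Corank 1: A-series; mu = 7 gives A_7.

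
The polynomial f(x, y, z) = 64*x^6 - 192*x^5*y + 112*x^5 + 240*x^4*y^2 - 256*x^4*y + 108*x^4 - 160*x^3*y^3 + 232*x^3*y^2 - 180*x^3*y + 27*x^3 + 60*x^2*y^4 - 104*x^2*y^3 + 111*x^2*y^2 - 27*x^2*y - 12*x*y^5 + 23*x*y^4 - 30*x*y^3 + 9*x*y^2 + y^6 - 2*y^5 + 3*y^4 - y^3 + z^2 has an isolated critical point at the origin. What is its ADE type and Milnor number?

Type E8, Milnor number mu = 8.

The Hessian of f at 0 has rank 1. Corank 2; j^3 = (3*x - y)^3 is a perfect cube, so E-series; the 5-jet and mu = 8 give E_8.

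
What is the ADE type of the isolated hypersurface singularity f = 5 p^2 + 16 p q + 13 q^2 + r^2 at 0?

A1

The Hessian of f at 0 is [[10, 16, 0], [16, 26, 0], [0, 0, 2]] with rank 3, so corank 0. A Groebner basis of the Jacobian ideal J(f) in C{p,q,r} is {p, q, r}; counting standard monomials gives mu = 1. Corank 0: nondegenerate Morse point, so A_1.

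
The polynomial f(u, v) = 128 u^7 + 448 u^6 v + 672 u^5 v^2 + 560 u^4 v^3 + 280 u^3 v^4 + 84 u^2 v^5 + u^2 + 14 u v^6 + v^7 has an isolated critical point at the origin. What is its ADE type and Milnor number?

The Hessian of f at 0 is [[2, 0], [0, 0]] with rank 1, so corank 1. A Groebner basis of the Jacobian ideal J(f) in C{u,v} is {v^6, u}; counting standard monomials gives mu = 6. Corank 1: A-series; mu = 6 gives A_6.

Type A6, Milnor number mu = 6.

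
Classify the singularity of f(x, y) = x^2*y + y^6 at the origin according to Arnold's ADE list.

The Hessian of f at 0 has rank 0. Corank 2; j^3 = x^2*y has shape L^2 M (L != M), so D-series; mu = 7 gives D_7.

D_{7}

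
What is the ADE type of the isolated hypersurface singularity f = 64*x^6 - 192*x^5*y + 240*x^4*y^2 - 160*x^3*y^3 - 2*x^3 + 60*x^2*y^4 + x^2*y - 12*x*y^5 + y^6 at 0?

D7

The Hessian of f at 0 has rank 0. Corank 2; j^3 = -x^2*(2*x - y) has shape L^2 M (L != M), so D-series; mu = 7 gives D_7.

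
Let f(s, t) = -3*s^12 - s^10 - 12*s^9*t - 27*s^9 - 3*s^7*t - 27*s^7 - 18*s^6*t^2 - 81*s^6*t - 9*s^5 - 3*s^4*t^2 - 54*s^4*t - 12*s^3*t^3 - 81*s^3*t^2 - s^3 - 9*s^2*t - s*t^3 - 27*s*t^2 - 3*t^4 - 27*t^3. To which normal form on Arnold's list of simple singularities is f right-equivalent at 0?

E_7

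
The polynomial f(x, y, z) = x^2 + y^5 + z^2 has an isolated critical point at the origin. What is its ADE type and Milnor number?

Type A_4, Milnor number mu = 4.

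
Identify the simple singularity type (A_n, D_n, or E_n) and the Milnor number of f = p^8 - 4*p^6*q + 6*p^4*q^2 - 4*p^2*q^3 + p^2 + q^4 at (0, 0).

The Hessian of f at 0 has rank 1. Corank 1: A-series; mu = 3 gives A_3.

Type A_3, Milnor number mu = 3.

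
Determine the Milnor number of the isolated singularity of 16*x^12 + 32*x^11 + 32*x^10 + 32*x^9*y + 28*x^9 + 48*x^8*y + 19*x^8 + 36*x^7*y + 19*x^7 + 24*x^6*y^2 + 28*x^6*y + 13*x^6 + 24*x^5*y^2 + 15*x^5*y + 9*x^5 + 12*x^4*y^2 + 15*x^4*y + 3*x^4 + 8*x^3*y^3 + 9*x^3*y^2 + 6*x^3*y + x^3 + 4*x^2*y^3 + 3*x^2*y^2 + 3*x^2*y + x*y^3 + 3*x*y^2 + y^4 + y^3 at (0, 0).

7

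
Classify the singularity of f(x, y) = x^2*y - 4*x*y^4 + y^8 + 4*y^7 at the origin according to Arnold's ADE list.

D_{9}

The Hessian of f at 0 has rank 0. Corank 2; j^3 = x^2*y has shape L^2 M (L != M), so D-series; mu = 9 gives D_9.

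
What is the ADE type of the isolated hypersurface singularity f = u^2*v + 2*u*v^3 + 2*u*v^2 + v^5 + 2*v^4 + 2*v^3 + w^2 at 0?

The Hessian of f at 0 has rank 1. Corank 2; j^3 = v*(u^2 + 2*u*v + 2*v^2) splits into three distinct lines over C (the quadratic factor has nonzero discriminant), so D_4.

D4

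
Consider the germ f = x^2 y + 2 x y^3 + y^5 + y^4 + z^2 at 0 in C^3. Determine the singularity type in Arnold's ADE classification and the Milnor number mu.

The Hessian of f at 0 has rank 1. Corank 2; j^3 = x^2*y has shape L^2 M (L != M), so D-series; mu = 5 gives D_5.

Type D_{5}, Milnor number mu = 5.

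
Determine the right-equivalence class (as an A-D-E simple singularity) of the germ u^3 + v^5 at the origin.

E_{8}

The Hessian of f at 0 has rank 0. Corank 2; j^3 = u^3 is a perfect cube, so E-series; the 5-jet and mu = 8 give E_8.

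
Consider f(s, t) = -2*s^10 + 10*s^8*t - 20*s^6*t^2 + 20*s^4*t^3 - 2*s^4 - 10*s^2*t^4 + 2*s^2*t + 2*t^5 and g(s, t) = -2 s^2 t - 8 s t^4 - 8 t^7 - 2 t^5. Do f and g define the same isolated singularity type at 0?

Yes.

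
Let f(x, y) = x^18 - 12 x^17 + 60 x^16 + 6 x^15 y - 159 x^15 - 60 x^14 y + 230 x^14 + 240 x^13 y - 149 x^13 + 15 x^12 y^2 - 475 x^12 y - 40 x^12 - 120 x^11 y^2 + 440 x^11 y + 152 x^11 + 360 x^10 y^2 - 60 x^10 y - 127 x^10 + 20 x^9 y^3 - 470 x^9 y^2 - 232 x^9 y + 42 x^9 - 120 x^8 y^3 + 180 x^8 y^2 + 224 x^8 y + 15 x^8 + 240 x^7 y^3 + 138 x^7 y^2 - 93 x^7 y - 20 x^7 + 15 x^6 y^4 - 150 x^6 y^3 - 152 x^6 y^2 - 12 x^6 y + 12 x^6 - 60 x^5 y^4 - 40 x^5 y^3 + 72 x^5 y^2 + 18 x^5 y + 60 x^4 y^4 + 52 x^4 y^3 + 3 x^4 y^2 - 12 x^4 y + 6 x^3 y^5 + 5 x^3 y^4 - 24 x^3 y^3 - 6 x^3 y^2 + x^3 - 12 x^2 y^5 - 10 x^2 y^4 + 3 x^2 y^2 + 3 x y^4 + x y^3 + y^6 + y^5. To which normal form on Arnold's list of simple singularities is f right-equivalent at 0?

E_{7}

The Hessian of f at 0 is [[0, 0], [0, 0]] with rank 0, so corank 2. A Groebner basis of the Jacobian ideal J(f) in C{x,y} is {-x^2 + y^4 - y^3/3, x^3, x^2*y + x^2/3 + y^3/9, x^2 + x*y^2 + y^3/3}; counting standard monomials gives mu = 7. Corank 2; j^3 = x^3 is a perfect cube, so E-series; the 4-jet and mu = 7 give E_7.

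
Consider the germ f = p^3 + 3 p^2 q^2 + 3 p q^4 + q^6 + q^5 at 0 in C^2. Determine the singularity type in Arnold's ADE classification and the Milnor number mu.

The Hessian of f at 0 has rank 0. Corank 2; j^3 = p^3 is a perfect cube, so E-series; the 5-jet and mu = 8 give E_8.

Type E_8, Milnor number mu = 8.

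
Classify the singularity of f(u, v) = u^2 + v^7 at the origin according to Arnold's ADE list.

A_6

The Hessian of f at 0 has rank 1. Corank 1: A-series; mu = 6 gives A_6.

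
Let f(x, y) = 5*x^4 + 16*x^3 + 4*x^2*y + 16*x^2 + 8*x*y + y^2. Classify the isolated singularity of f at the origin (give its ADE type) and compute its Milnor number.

The Hessian of f at 0 has rank 1. Corank 1: A-series; mu = 3 gives A_3.

Type A_{3}, Milnor number mu = 3.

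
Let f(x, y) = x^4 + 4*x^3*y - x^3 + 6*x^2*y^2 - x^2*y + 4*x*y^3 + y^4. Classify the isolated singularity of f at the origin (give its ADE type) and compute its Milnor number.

The Hessian of f at 0 has rank 0. Corank 2; j^3 = -x^2*(x + y) has shape L^2 M (L != M), so D-series; mu = 5 gives D_5.

Type D_5, Milnor number mu = 5.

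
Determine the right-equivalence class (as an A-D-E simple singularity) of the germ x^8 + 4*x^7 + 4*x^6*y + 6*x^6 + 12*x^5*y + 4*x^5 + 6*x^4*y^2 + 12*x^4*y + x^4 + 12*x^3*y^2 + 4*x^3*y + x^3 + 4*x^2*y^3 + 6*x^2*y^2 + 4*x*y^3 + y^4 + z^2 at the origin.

E_6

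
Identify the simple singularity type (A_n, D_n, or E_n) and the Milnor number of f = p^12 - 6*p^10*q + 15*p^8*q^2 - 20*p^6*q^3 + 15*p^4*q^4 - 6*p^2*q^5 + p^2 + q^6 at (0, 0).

The Hessian of f at 0 is [[2, 0], [0, 0]] with rank 1, so corank 1. A Groebner basis of the Jacobian ideal J(f) in C{p,q} is {q^5, p}; counting standard monomials gives mu = 5. Corank 1: A-series; mu = 5 gives A_5.

Type A5, Milnor number mu = 5.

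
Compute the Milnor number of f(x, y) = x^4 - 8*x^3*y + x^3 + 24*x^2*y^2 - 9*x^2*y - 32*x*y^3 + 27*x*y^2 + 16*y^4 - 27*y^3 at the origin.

6

The Hessian of f at 0 has rank 0. Corank 2; j^3 = (x - 3*y)^3 is a perfect cube, so E-series; the 4-jet and mu = 6 give E_6.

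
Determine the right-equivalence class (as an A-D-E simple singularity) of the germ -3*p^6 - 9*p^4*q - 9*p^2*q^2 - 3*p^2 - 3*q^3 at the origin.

A2

The Hessian of f at 0 has rank 1. Corank 1: A-series; mu = 2 gives A_2.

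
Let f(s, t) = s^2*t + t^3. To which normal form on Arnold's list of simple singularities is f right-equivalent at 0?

D_4

The Hessian of f at 0 has rank 0. Corank 2; j^3 = t*(s^2 + t^2) splits into three distinct lines over C (the quadratic factor has nonzero discriminant), so D_4.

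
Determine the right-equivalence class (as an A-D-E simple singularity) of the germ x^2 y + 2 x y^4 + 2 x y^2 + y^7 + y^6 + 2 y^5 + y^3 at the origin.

D_7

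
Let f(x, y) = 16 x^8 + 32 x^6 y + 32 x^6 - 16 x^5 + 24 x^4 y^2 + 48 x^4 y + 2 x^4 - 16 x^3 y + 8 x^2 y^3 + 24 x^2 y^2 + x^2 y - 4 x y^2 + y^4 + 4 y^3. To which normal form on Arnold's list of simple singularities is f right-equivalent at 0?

The Hessian of f at 0 has rank 0. Corank 2; j^3 = y*(x - 2*y)^2 has shape L^2 M (L != M), so D-series; mu = 5 gives D_5.

D5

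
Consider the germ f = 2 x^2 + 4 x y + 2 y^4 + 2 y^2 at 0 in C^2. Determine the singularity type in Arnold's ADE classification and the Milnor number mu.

Type A_3, Milnor number mu = 3.

The Hessian of f at 0 is [[4, 4], [4, 4]] with rank 1, so corank 1. A Groebner basis of the Jacobian ideal J(f) in C{x,y} is {y^3, x + y}; counting standard monomials gives mu = 3. Corank 1: A-series; mu = 3 gives A_3.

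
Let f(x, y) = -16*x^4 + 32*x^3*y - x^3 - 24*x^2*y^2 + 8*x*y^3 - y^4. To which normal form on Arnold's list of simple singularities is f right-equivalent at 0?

E6

The Hessian of f at 0 is [[0, 0], [0, 0]] with rank 0, so corank 2. A Groebner basis of the Jacobian ideal J(f) in C{x,y} is {y^4, x*y^2 - y^3/6, x^2}; counting standard monomials gives mu = 6. Corank 2; j^3 = -x^3 is a perfect cube, so E-series; the 4-jet and mu = 6 give E_6.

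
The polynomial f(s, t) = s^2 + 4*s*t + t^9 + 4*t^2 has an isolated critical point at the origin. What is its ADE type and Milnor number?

Type A_8, Milnor number mu = 8.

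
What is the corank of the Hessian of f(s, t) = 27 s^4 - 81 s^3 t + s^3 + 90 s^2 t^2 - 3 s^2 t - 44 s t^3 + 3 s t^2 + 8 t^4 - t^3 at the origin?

2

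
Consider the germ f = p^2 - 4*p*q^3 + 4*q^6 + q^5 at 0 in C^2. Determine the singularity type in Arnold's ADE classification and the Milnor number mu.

Type A_4, Milnor number mu = 4.

The Hessian of f at 0 has rank 1. Corank 1: A-series; mu = 4 gives A_4.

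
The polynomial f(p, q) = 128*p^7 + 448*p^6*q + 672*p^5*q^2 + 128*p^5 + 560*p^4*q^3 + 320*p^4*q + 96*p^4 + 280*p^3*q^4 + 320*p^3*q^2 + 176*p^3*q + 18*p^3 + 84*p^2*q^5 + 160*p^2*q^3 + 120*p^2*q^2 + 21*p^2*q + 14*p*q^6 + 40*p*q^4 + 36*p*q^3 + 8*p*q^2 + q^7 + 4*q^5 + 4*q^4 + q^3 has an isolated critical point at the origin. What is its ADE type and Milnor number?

The Hessian of f at 0 is [[0, 0], [0, 0]] with rank 0, so corank 2. A Groebner basis of the Jacobian ideal J(f) in C{p,q} is {-200961*p^2/1000 + p*q^3 + 8829*p*q^2/500 - 184599*p*q/2000 + 8973*q^3/1000 - 135*q^2/16, 115911*p^2/250 - 8883*p*q^2/250 + 107649*p*q/500 + q^4 - 2349*q^3/125 + 81*q^2/4, p^3 - 663*p^2/500 - 93*p*q^2/250 - 817*p*q/1000 - 41*q^3/500 - q^2/8, p^2*q + 567*p^2/500 + 187*p*q^2/250 + 753*p*q/1000 + 69*q^3/500 + q^2/8}; counting standard monomials gives mu = 8. Corank 2; j^3 = (2*p + q)*(3*p + q)^2 has shape L^2 M (L != M), so D-series; mu = 8 gives D_8.

Type D8, Milnor number mu = 8.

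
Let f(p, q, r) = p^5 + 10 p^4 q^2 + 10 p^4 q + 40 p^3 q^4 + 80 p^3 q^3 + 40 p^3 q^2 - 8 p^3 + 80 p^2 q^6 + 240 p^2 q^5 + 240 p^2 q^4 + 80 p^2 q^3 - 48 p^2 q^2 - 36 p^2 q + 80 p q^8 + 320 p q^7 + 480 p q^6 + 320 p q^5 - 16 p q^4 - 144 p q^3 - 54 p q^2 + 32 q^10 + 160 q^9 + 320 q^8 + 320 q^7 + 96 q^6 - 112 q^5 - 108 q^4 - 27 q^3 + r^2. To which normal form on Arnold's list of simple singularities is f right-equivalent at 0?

E_8

The Hessian of f at 0 has rank 1. Corank 2; j^3 = -(2*p + 3*q)^3 is a perfect cube, so E-series; the 5-jet and mu = 8 give E_8.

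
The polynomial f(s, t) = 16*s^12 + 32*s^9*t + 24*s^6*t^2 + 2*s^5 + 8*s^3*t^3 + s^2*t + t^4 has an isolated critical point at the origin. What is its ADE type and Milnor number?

The Hessian of f at 0 has rank 0. Corank 2; j^3 = s^2*t has shape L^2 M (L != M), so D-series; mu = 5 gives D_5.

Type D5, Milnor number mu = 5.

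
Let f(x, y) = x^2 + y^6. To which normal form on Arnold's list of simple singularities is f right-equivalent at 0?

The Hessian of f at 0 has rank 1. Corank 1: A-series; mu = 5 gives A_5.

A5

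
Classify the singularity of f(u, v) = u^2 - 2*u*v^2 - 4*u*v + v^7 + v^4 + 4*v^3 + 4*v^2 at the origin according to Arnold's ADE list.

A_{6}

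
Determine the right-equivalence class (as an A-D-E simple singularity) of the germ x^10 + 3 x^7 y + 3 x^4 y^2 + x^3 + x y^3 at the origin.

The Hessian of f at 0 has rank 0. Corank 2; j^3 = x^3 is a perfect cube, so E-series; the 4-jet and mu = 7 give E_7.

E_7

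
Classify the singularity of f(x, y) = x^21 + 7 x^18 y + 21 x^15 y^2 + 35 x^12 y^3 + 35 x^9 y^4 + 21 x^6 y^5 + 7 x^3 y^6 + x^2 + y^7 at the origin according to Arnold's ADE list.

A_{6}

The Hessian of f at 0 has rank 1. Corank 1: A-series; mu = 6 gives A_6.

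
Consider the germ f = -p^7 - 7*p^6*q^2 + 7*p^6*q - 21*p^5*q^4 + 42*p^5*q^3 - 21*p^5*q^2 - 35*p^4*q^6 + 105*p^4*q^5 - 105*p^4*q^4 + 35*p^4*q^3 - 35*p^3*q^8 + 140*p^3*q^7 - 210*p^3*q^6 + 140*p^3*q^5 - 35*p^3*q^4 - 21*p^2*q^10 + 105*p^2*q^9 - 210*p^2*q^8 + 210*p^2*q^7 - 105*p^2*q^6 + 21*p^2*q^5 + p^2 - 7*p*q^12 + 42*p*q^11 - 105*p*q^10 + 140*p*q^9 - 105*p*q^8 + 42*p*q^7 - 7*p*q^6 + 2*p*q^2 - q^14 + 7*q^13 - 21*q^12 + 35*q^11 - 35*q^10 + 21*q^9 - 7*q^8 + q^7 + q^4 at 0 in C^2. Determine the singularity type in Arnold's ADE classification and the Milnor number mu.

The Hessian of f at 0 is [[2, 0], [0, 0]] with rank 1, so corank 1. A Groebner basis of the Jacobian ideal J(f) in C{p,q} is {p^3, p + q^2}; counting standard monomials gives mu = 6. Corank 1: A-series; mu = 6 gives A_6.

Type A_6, Milnor number mu = 6.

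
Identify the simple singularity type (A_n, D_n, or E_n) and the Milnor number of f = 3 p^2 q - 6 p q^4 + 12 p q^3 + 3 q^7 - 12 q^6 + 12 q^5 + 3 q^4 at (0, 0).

Type D5, Milnor number mu = 5.

The Hessian of f at 0 has rank 0. Corank 2; j^3 = 3*p^2*q has shape L^2 M (L != M), so D-series; mu = 5 gives D_5.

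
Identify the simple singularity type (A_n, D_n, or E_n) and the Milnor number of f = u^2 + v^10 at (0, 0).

Type A9, Milnor number mu = 9.

The Hessian of f at 0 has rank 1. Corank 1: A-series; mu = 9 gives A_9.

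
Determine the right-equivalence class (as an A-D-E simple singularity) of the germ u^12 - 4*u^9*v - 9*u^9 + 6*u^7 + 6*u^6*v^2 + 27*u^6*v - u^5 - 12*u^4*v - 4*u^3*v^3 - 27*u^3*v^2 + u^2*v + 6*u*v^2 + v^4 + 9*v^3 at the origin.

The Hessian of f at 0 is [[0, 0], [0, 0]] with rank 0, so corank 2. A Groebner basis of the Jacobian ideal J(f) in C{u,v} is {u^3 - 27*u^2/4 + 243*v^2/4, u^2/4 + v^3 - 9*v^2/4, u*v + 3*v^2}; counting standard monomials gives mu = 5. Corank 2; j^3 = v*(u + 3*v)^2 has shape L^2 M (L != M), so D-series; mu = 5 gives D_5.

D_{5}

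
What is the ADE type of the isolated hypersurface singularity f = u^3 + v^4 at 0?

E_6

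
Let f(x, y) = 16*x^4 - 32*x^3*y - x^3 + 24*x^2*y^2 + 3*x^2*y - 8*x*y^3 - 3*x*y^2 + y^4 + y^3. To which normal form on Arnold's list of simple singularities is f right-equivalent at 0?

E6

The Hessian of f at 0 has rank 0. Corank 2; j^3 = -(x - y)^3 is a perfect cube, so E-series; the 4-jet and mu = 6 give E_6.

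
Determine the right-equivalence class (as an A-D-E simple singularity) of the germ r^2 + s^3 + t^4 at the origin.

The Hessian of f at 0 is [[0, 0, 0], [0, 0, 0], [0, 0, 2]] with rank 1, so corank 2. A Groebner basis of the Jacobian ideal J(f) in C{s,t,r} is {t^3, s^2, r}; counting standard monomials gives mu = 6. Corank 2; j^3 = s^3 is a perfect cube, so E-series; the 4-jet and mu = 6 give E_6.

E_6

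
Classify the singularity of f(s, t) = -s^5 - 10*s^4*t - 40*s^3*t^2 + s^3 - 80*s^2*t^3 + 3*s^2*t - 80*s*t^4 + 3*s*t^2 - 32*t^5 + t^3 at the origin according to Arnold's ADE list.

E_8

The Hessian of f at 0 is [[0, 0], [0, 0]] with rank 0, so corank 2. A Groebner basis of the Jacobian ideal J(f) in C{s,t} is {t^5, s*t^3 + 5*t^4/4, s^2 + 2*s*t + t^2}; counting standard monomials gives mu = 8. Corank 2; j^3 = (s + t)^3 is a perfect cube, so E-series; the 5-jet and mu = 8 give E_8.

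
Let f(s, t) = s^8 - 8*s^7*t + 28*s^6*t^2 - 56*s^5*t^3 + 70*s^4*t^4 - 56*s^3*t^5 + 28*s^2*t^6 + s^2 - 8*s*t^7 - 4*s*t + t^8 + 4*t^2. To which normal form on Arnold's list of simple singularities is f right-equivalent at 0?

The Hessian of f at 0 has rank 1. Corank 1: A-series; mu = 7 gives A_7.

A7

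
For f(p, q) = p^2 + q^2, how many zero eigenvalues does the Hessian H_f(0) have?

0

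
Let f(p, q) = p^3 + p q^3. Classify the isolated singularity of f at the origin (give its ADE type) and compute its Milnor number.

The Hessian of f at 0 has rank 0. Corank 2; j^3 = p^3 is a perfect cube, so E-series; the 4-jet and mu = 7 give E_7.

Type E7, Milnor number mu = 7.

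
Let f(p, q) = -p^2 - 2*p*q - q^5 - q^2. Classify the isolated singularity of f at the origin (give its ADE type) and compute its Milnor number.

The Hessian of f at 0 is [[-2, -2], [-2, -2]] with rank 1, so corank 1. A Groebner basis of the Jacobian ideal J(f) in C{p,q} is {q^4, p + q}; counting standard monomials gives mu = 4. Corank 1: A-series; mu = 4 gives A_4.

Type A4, Milnor number mu = 4.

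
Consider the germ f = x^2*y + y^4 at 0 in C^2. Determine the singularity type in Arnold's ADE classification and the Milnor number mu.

Type D5, Milnor number mu = 5.

The Hessian of f at 0 has rank 0. Corank 2; j^3 = x^2*y has shape L^2 M (L != M), so D-series; mu = 5 gives D_5.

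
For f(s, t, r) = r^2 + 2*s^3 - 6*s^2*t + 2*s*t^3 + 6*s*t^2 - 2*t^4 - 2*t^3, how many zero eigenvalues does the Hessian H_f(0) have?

The Hessian at 0 is [[0, 0, 0], [0, 0, 0], [0, 0, 2]] of rank 1; hence corank 2.

2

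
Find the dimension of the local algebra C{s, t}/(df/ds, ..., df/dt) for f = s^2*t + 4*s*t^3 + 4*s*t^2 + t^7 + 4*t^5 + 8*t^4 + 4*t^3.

The Hessian of f at 0 is [[0, 0], [0, 0]] with rank 0, so corank 2. A Groebner basis of the Jacobian ideal J(f) in C{s,t} is {s^2*t^2 - 2*s^2*t + 4*s^2/7 - 34*s*t^2/7 + 22*s*t/7 + 4*t^2, s^3 + 6*s^2*t - 8*s^2/7 + 68*s*t^2/7 - 44*s*t/7 - 8*t^2, s*t/2 + t^3 + t^2}; counting standard monomials gives mu = 8. Corank 2; j^3 = t*(s + 2*t)^2 has shape L^2 M (L != M), so D-series; mu = 8 gives D_8.

8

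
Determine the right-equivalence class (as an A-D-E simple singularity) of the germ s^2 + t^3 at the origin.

A_2

The Hessian of f at 0 is [[2, 0], [0, 0]] with rank 1, so corank 1. A Groebner basis of the Jacobian ideal J(f) in C{s,t} is {t^2, s}; counting standard monomials gives mu = 2. Corank 1: A-series; mu = 2 gives A_2.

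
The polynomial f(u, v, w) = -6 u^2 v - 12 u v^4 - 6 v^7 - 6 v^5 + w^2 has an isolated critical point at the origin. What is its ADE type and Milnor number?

The Hessian of f at 0 has rank 1. Corank 2; j^3 = -6*u^2*v has shape L^2 M (L != M), so D-series; mu = 6 gives D_6.

Type D_6, Milnor number mu = 6.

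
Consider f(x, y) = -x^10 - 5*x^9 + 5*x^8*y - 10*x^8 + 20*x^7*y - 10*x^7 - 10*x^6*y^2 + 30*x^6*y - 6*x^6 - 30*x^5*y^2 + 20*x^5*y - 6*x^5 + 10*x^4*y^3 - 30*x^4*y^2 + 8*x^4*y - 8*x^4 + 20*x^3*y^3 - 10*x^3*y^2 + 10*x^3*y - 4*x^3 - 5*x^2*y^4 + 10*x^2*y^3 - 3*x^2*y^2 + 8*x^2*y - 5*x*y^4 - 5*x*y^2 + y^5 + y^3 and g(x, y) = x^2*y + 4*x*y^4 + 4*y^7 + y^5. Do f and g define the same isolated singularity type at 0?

The Hessian of f at 0 has rank 0. Corank 2; j^3 = -(x - y)*(2*x - y)^2 has shape L^2 M (L != M), so D-series; mu = 6 gives D_6. The Hessian of g at 0 has rank 0. Corank 2; j^3 = x^2*y has shape L^2 M (L != M), so D-series; mu = 6 gives D_6. Both have type D_6, hence right-equivalent.

Yes.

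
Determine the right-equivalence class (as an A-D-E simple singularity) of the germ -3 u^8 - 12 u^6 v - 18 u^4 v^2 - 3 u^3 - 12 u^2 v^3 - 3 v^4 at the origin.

E_{6}

The Hessian of f at 0 has rank 0. Corank 2; j^3 = -3*u^3 is a perfect cube, so E-series; the 4-jet and mu = 6 give E_6.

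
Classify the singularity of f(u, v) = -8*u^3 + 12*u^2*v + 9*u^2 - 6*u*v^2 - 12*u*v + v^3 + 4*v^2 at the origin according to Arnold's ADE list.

A_2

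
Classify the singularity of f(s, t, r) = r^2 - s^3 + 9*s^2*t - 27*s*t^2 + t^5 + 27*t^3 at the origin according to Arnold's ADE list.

E8

The Hessian of f at 0 is [[0, 0, 0], [0, 0, 0], [0, 0, 2]] with rank 1, so corank 2. A Groebner basis of the Jacobian ideal J(f) in C{s,t,r} is {t^4, s^2 - 6*s*t + 9*t^2, r}; counting standard monomials gives mu = 8. Corank 2; j^3 = -(s - 3*t)^3 is a perfect cube, so E-series; the 5-jet and mu = 8 give E_8.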